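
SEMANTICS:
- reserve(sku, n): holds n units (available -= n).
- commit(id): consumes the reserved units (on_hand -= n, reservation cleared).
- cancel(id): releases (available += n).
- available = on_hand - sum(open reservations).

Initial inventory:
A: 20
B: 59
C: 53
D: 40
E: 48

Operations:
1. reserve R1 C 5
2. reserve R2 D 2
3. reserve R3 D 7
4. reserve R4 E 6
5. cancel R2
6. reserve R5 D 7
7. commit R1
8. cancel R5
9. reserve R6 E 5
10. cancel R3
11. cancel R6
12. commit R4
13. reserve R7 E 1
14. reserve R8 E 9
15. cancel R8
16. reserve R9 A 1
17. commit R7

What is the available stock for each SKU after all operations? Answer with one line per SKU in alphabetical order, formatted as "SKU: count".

Answer: A: 19
B: 59
C: 48
D: 40
E: 41

Derivation:
Step 1: reserve R1 C 5 -> on_hand[A=20 B=59 C=53 D=40 E=48] avail[A=20 B=59 C=48 D=40 E=48] open={R1}
Step 2: reserve R2 D 2 -> on_hand[A=20 B=59 C=53 D=40 E=48] avail[A=20 B=59 C=48 D=38 E=48] open={R1,R2}
Step 3: reserve R3 D 7 -> on_hand[A=20 B=59 C=53 D=40 E=48] avail[A=20 B=59 C=48 D=31 E=48] open={R1,R2,R3}
Step 4: reserve R4 E 6 -> on_hand[A=20 B=59 C=53 D=40 E=48] avail[A=20 B=59 C=48 D=31 E=42] open={R1,R2,R3,R4}
Step 5: cancel R2 -> on_hand[A=20 B=59 C=53 D=40 E=48] avail[A=20 B=59 C=48 D=33 E=42] open={R1,R3,R4}
Step 6: reserve R5 D 7 -> on_hand[A=20 B=59 C=53 D=40 E=48] avail[A=20 B=59 C=48 D=26 E=42] open={R1,R3,R4,R5}
Step 7: commit R1 -> on_hand[A=20 B=59 C=48 D=40 E=48] avail[A=20 B=59 C=48 D=26 E=42] open={R3,R4,R5}
Step 8: cancel R5 -> on_hand[A=20 B=59 C=48 D=40 E=48] avail[A=20 B=59 C=48 D=33 E=42] open={R3,R4}
Step 9: reserve R6 E 5 -> on_hand[A=20 B=59 C=48 D=40 E=48] avail[A=20 B=59 C=48 D=33 E=37] open={R3,R4,R6}
Step 10: cancel R3 -> on_hand[A=20 B=59 C=48 D=40 E=48] avail[A=20 B=59 C=48 D=40 E=37] open={R4,R6}
Step 11: cancel R6 -> on_hand[A=20 B=59 C=48 D=40 E=48] avail[A=20 B=59 C=48 D=40 E=42] open={R4}
Step 12: commit R4 -> on_hand[A=20 B=59 C=48 D=40 E=42] avail[A=20 B=59 C=48 D=40 E=42] open={}
Step 13: reserve R7 E 1 -> on_hand[A=20 B=59 C=48 D=40 E=42] avail[A=20 B=59 C=48 D=40 E=41] open={R7}
Step 14: reserve R8 E 9 -> on_hand[A=20 B=59 C=48 D=40 E=42] avail[A=20 B=59 C=48 D=40 E=32] open={R7,R8}
Step 15: cancel R8 -> on_hand[A=20 B=59 C=48 D=40 E=42] avail[A=20 B=59 C=48 D=40 E=41] open={R7}
Step 16: reserve R9 A 1 -> on_hand[A=20 B=59 C=48 D=40 E=42] avail[A=19 B=59 C=48 D=40 E=41] open={R7,R9}
Step 17: commit R7 -> on_hand[A=20 B=59 C=48 D=40 E=41] avail[A=19 B=59 C=48 D=40 E=41] open={R9}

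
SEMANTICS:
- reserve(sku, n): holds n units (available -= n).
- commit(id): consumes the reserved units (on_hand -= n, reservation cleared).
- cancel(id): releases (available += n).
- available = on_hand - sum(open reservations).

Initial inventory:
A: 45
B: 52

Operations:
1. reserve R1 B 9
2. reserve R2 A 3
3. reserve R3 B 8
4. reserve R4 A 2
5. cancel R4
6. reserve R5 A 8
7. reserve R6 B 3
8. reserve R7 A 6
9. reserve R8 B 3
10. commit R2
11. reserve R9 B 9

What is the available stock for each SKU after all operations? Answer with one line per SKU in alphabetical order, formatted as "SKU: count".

Step 1: reserve R1 B 9 -> on_hand[A=45 B=52] avail[A=45 B=43] open={R1}
Step 2: reserve R2 A 3 -> on_hand[A=45 B=52] avail[A=42 B=43] open={R1,R2}
Step 3: reserve R3 B 8 -> on_hand[A=45 B=52] avail[A=42 B=35] open={R1,R2,R3}
Step 4: reserve R4 A 2 -> on_hand[A=45 B=52] avail[A=40 B=35] open={R1,R2,R3,R4}
Step 5: cancel R4 -> on_hand[A=45 B=52] avail[A=42 B=35] open={R1,R2,R3}
Step 6: reserve R5 A 8 -> on_hand[A=45 B=52] avail[A=34 B=35] open={R1,R2,R3,R5}
Step 7: reserve R6 B 3 -> on_hand[A=45 B=52] avail[A=34 B=32] open={R1,R2,R3,R5,R6}
Step 8: reserve R7 A 6 -> on_hand[A=45 B=52] avail[A=28 B=32] open={R1,R2,R3,R5,R6,R7}
Step 9: reserve R8 B 3 -> on_hand[A=45 B=52] avail[A=28 B=29] open={R1,R2,R3,R5,R6,R7,R8}
Step 10: commit R2 -> on_hand[A=42 B=52] avail[A=28 B=29] open={R1,R3,R5,R6,R7,R8}
Step 11: reserve R9 B 9 -> on_hand[A=42 B=52] avail[A=28 B=20] open={R1,R3,R5,R6,R7,R8,R9}

Answer: A: 28
B: 20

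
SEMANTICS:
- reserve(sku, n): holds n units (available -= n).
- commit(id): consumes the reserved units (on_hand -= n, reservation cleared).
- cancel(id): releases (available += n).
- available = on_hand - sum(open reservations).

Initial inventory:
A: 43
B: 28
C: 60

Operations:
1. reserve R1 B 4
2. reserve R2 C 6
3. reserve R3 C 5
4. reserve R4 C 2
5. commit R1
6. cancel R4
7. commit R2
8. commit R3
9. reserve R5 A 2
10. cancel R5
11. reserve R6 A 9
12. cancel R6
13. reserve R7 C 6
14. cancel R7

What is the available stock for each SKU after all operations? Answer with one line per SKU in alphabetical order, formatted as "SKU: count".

Step 1: reserve R1 B 4 -> on_hand[A=43 B=28 C=60] avail[A=43 B=24 C=60] open={R1}
Step 2: reserve R2 C 6 -> on_hand[A=43 B=28 C=60] avail[A=43 B=24 C=54] open={R1,R2}
Step 3: reserve R3 C 5 -> on_hand[A=43 B=28 C=60] avail[A=43 B=24 C=49] open={R1,R2,R3}
Step 4: reserve R4 C 2 -> on_hand[A=43 B=28 C=60] avail[A=43 B=24 C=47] open={R1,R2,R3,R4}
Step 5: commit R1 -> on_hand[A=43 B=24 C=60] avail[A=43 B=24 C=47] open={R2,R3,R4}
Step 6: cancel R4 -> on_hand[A=43 B=24 C=60] avail[A=43 B=24 C=49] open={R2,R3}
Step 7: commit R2 -> on_hand[A=43 B=24 C=54] avail[A=43 B=24 C=49] open={R3}
Step 8: commit R3 -> on_hand[A=43 B=24 C=49] avail[A=43 B=24 C=49] open={}
Step 9: reserve R5 A 2 -> on_hand[A=43 B=24 C=49] avail[A=41 B=24 C=49] open={R5}
Step 10: cancel R5 -> on_hand[A=43 B=24 C=49] avail[A=43 B=24 C=49] open={}
Step 11: reserve R6 A 9 -> on_hand[A=43 B=24 C=49] avail[A=34 B=24 C=49] open={R6}
Step 12: cancel R6 -> on_hand[A=43 B=24 C=49] avail[A=43 B=24 C=49] open={}
Step 13: reserve R7 C 6 -> on_hand[A=43 B=24 C=49] avail[A=43 B=24 C=43] open={R7}
Step 14: cancel R7 -> on_hand[A=43 B=24 C=49] avail[A=43 B=24 C=49] open={}

Answer: A: 43
B: 24
C: 49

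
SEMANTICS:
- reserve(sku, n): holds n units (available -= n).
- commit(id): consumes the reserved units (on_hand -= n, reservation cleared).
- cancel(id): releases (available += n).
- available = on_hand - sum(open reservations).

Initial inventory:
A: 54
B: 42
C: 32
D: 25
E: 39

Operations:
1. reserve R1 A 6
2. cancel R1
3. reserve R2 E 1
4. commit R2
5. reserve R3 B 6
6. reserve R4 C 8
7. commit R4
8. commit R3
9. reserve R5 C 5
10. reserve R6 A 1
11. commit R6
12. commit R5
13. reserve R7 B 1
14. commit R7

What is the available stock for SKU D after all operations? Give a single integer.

Answer: 25

Derivation:
Step 1: reserve R1 A 6 -> on_hand[A=54 B=42 C=32 D=25 E=39] avail[A=48 B=42 C=32 D=25 E=39] open={R1}
Step 2: cancel R1 -> on_hand[A=54 B=42 C=32 D=25 E=39] avail[A=54 B=42 C=32 D=25 E=39] open={}
Step 3: reserve R2 E 1 -> on_hand[A=54 B=42 C=32 D=25 E=39] avail[A=54 B=42 C=32 D=25 E=38] open={R2}
Step 4: commit R2 -> on_hand[A=54 B=42 C=32 D=25 E=38] avail[A=54 B=42 C=32 D=25 E=38] open={}
Step 5: reserve R3 B 6 -> on_hand[A=54 B=42 C=32 D=25 E=38] avail[A=54 B=36 C=32 D=25 E=38] open={R3}
Step 6: reserve R4 C 8 -> on_hand[A=54 B=42 C=32 D=25 E=38] avail[A=54 B=36 C=24 D=25 E=38] open={R3,R4}
Step 7: commit R4 -> on_hand[A=54 B=42 C=24 D=25 E=38] avail[A=54 B=36 C=24 D=25 E=38] open={R3}
Step 8: commit R3 -> on_hand[A=54 B=36 C=24 D=25 E=38] avail[A=54 B=36 C=24 D=25 E=38] open={}
Step 9: reserve R5 C 5 -> on_hand[A=54 B=36 C=24 D=25 E=38] avail[A=54 B=36 C=19 D=25 E=38] open={R5}
Step 10: reserve R6 A 1 -> on_hand[A=54 B=36 C=24 D=25 E=38] avail[A=53 B=36 C=19 D=25 E=38] open={R5,R6}
Step 11: commit R6 -> on_hand[A=53 B=36 C=24 D=25 E=38] avail[A=53 B=36 C=19 D=25 E=38] open={R5}
Step 12: commit R5 -> on_hand[A=53 B=36 C=19 D=25 E=38] avail[A=53 B=36 C=19 D=25 E=38] open={}
Step 13: reserve R7 B 1 -> on_hand[A=53 B=36 C=19 D=25 E=38] avail[A=53 B=35 C=19 D=25 E=38] open={R7}
Step 14: commit R7 -> on_hand[A=53 B=35 C=19 D=25 E=38] avail[A=53 B=35 C=19 D=25 E=38] open={}
Final available[D] = 25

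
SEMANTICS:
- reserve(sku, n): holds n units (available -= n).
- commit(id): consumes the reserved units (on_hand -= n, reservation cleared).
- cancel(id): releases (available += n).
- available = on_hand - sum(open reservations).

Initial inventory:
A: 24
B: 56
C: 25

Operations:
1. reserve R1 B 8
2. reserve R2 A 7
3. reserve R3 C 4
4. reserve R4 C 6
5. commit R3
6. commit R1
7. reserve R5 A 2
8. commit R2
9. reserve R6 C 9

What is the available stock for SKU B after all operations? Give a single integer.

Answer: 48

Derivation:
Step 1: reserve R1 B 8 -> on_hand[A=24 B=56 C=25] avail[A=24 B=48 C=25] open={R1}
Step 2: reserve R2 A 7 -> on_hand[A=24 B=56 C=25] avail[A=17 B=48 C=25] open={R1,R2}
Step 3: reserve R3 C 4 -> on_hand[A=24 B=56 C=25] avail[A=17 B=48 C=21] open={R1,R2,R3}
Step 4: reserve R4 C 6 -> on_hand[A=24 B=56 C=25] avail[A=17 B=48 C=15] open={R1,R2,R3,R4}
Step 5: commit R3 -> on_hand[A=24 B=56 C=21] avail[A=17 B=48 C=15] open={R1,R2,R4}
Step 6: commit R1 -> on_hand[A=24 B=48 C=21] avail[A=17 B=48 C=15] open={R2,R4}
Step 7: reserve R5 A 2 -> on_hand[A=24 B=48 C=21] avail[A=15 B=48 C=15] open={R2,R4,R5}
Step 8: commit R2 -> on_hand[A=17 B=48 C=21] avail[A=15 B=48 C=15] open={R4,R5}
Step 9: reserve R6 C 9 -> on_hand[A=17 B=48 C=21] avail[A=15 B=48 C=6] open={R4,R5,R6}
Final available[B] = 48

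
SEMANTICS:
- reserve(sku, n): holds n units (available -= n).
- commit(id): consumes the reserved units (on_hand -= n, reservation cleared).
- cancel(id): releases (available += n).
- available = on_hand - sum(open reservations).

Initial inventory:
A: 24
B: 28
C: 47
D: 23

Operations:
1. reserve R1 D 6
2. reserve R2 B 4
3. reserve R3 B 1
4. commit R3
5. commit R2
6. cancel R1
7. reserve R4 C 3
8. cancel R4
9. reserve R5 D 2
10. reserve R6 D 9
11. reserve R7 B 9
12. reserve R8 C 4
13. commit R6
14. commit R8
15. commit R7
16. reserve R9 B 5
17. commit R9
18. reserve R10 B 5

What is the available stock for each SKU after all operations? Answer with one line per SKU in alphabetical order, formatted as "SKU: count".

Step 1: reserve R1 D 6 -> on_hand[A=24 B=28 C=47 D=23] avail[A=24 B=28 C=47 D=17] open={R1}
Step 2: reserve R2 B 4 -> on_hand[A=24 B=28 C=47 D=23] avail[A=24 B=24 C=47 D=17] open={R1,R2}
Step 3: reserve R3 B 1 -> on_hand[A=24 B=28 C=47 D=23] avail[A=24 B=23 C=47 D=17] open={R1,R2,R3}
Step 4: commit R3 -> on_hand[A=24 B=27 C=47 D=23] avail[A=24 B=23 C=47 D=17] open={R1,R2}
Step 5: commit R2 -> on_hand[A=24 B=23 C=47 D=23] avail[A=24 B=23 C=47 D=17] open={R1}
Step 6: cancel R1 -> on_hand[A=24 B=23 C=47 D=23] avail[A=24 B=23 C=47 D=23] open={}
Step 7: reserve R4 C 3 -> on_hand[A=24 B=23 C=47 D=23] avail[A=24 B=23 C=44 D=23] open={R4}
Step 8: cancel R4 -> on_hand[A=24 B=23 C=47 D=23] avail[A=24 B=23 C=47 D=23] open={}
Step 9: reserve R5 D 2 -> on_hand[A=24 B=23 C=47 D=23] avail[A=24 B=23 C=47 D=21] open={R5}
Step 10: reserve R6 D 9 -> on_hand[A=24 B=23 C=47 D=23] avail[A=24 B=23 C=47 D=12] open={R5,R6}
Step 11: reserve R7 B 9 -> on_hand[A=24 B=23 C=47 D=23] avail[A=24 B=14 C=47 D=12] open={R5,R6,R7}
Step 12: reserve R8 C 4 -> on_hand[A=24 B=23 C=47 D=23] avail[A=24 B=14 C=43 D=12] open={R5,R6,R7,R8}
Step 13: commit R6 -> on_hand[A=24 B=23 C=47 D=14] avail[A=24 B=14 C=43 D=12] open={R5,R7,R8}
Step 14: commit R8 -> on_hand[A=24 B=23 C=43 D=14] avail[A=24 B=14 C=43 D=12] open={R5,R7}
Step 15: commit R7 -> on_hand[A=24 B=14 C=43 D=14] avail[A=24 B=14 C=43 D=12] open={R5}
Step 16: reserve R9 B 5 -> on_hand[A=24 B=14 C=43 D=14] avail[A=24 B=9 C=43 D=12] open={R5,R9}
Step 17: commit R9 -> on_hand[A=24 B=9 C=43 D=14] avail[A=24 B=9 C=43 D=12] open={R5}
Step 18: reserve R10 B 5 -> on_hand[A=24 B=9 C=43 D=14] avail[A=24 B=4 C=43 D=12] open={R10,R5}

Answer: A: 24
B: 4
C: 43
D: 12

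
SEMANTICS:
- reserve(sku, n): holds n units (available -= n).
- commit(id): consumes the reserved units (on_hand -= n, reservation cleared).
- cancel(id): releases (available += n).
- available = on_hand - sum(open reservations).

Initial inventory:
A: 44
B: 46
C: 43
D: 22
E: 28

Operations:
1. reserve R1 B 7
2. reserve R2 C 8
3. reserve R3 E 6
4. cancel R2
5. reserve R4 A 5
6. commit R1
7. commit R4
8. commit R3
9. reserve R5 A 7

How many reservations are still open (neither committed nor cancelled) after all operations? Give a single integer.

Step 1: reserve R1 B 7 -> on_hand[A=44 B=46 C=43 D=22 E=28] avail[A=44 B=39 C=43 D=22 E=28] open={R1}
Step 2: reserve R2 C 8 -> on_hand[A=44 B=46 C=43 D=22 E=28] avail[A=44 B=39 C=35 D=22 E=28] open={R1,R2}
Step 3: reserve R3 E 6 -> on_hand[A=44 B=46 C=43 D=22 E=28] avail[A=44 B=39 C=35 D=22 E=22] open={R1,R2,R3}
Step 4: cancel R2 -> on_hand[A=44 B=46 C=43 D=22 E=28] avail[A=44 B=39 C=43 D=22 E=22] open={R1,R3}
Step 5: reserve R4 A 5 -> on_hand[A=44 B=46 C=43 D=22 E=28] avail[A=39 B=39 C=43 D=22 E=22] open={R1,R3,R4}
Step 6: commit R1 -> on_hand[A=44 B=39 C=43 D=22 E=28] avail[A=39 B=39 C=43 D=22 E=22] open={R3,R4}
Step 7: commit R4 -> on_hand[A=39 B=39 C=43 D=22 E=28] avail[A=39 B=39 C=43 D=22 E=22] open={R3}
Step 8: commit R3 -> on_hand[A=39 B=39 C=43 D=22 E=22] avail[A=39 B=39 C=43 D=22 E=22] open={}
Step 9: reserve R5 A 7 -> on_hand[A=39 B=39 C=43 D=22 E=22] avail[A=32 B=39 C=43 D=22 E=22] open={R5}
Open reservations: ['R5'] -> 1

Answer: 1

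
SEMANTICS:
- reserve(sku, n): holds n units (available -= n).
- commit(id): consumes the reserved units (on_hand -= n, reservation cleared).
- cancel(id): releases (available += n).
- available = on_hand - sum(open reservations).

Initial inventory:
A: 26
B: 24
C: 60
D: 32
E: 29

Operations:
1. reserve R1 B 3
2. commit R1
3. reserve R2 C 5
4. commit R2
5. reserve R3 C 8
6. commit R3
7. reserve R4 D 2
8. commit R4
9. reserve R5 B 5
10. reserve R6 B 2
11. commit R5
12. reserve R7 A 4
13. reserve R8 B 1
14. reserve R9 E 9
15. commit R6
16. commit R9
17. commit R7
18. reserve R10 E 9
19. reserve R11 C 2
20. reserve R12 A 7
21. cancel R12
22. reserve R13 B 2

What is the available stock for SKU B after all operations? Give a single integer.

Step 1: reserve R1 B 3 -> on_hand[A=26 B=24 C=60 D=32 E=29] avail[A=26 B=21 C=60 D=32 E=29] open={R1}
Step 2: commit R1 -> on_hand[A=26 B=21 C=60 D=32 E=29] avail[A=26 B=21 C=60 D=32 E=29] open={}
Step 3: reserve R2 C 5 -> on_hand[A=26 B=21 C=60 D=32 E=29] avail[A=26 B=21 C=55 D=32 E=29] open={R2}
Step 4: commit R2 -> on_hand[A=26 B=21 C=55 D=32 E=29] avail[A=26 B=21 C=55 D=32 E=29] open={}
Step 5: reserve R3 C 8 -> on_hand[A=26 B=21 C=55 D=32 E=29] avail[A=26 B=21 C=47 D=32 E=29] open={R3}
Step 6: commit R3 -> on_hand[A=26 B=21 C=47 D=32 E=29] avail[A=26 B=21 C=47 D=32 E=29] open={}
Step 7: reserve R4 D 2 -> on_hand[A=26 B=21 C=47 D=32 E=29] avail[A=26 B=21 C=47 D=30 E=29] open={R4}
Step 8: commit R4 -> on_hand[A=26 B=21 C=47 D=30 E=29] avail[A=26 B=21 C=47 D=30 E=29] open={}
Step 9: reserve R5 B 5 -> on_hand[A=26 B=21 C=47 D=30 E=29] avail[A=26 B=16 C=47 D=30 E=29] open={R5}
Step 10: reserve R6 B 2 -> on_hand[A=26 B=21 C=47 D=30 E=29] avail[A=26 B=14 C=47 D=30 E=29] open={R5,R6}
Step 11: commit R5 -> on_hand[A=26 B=16 C=47 D=30 E=29] avail[A=26 B=14 C=47 D=30 E=29] open={R6}
Step 12: reserve R7 A 4 -> on_hand[A=26 B=16 C=47 D=30 E=29] avail[A=22 B=14 C=47 D=30 E=29] open={R6,R7}
Step 13: reserve R8 B 1 -> on_hand[A=26 B=16 C=47 D=30 E=29] avail[A=22 B=13 C=47 D=30 E=29] open={R6,R7,R8}
Step 14: reserve R9 E 9 -> on_hand[A=26 B=16 C=47 D=30 E=29] avail[A=22 B=13 C=47 D=30 E=20] open={R6,R7,R8,R9}
Step 15: commit R6 -> on_hand[A=26 B=14 C=47 D=30 E=29] avail[A=22 B=13 C=47 D=30 E=20] open={R7,R8,R9}
Step 16: commit R9 -> on_hand[A=26 B=14 C=47 D=30 E=20] avail[A=22 B=13 C=47 D=30 E=20] open={R7,R8}
Step 17: commit R7 -> on_hand[A=22 B=14 C=47 D=30 E=20] avail[A=22 B=13 C=47 D=30 E=20] open={R8}
Step 18: reserve R10 E 9 -> on_hand[A=22 B=14 C=47 D=30 E=20] avail[A=22 B=13 C=47 D=30 E=11] open={R10,R8}
Step 19: reserve R11 C 2 -> on_hand[A=22 B=14 C=47 D=30 E=20] avail[A=22 B=13 C=45 D=30 E=11] open={R10,R11,R8}
Step 20: reserve R12 A 7 -> on_hand[A=22 B=14 C=47 D=30 E=20] avail[A=15 B=13 C=45 D=30 E=11] open={R10,R11,R12,R8}
Step 21: cancel R12 -> on_hand[A=22 B=14 C=47 D=30 E=20] avail[A=22 B=13 C=45 D=30 E=11] open={R10,R11,R8}
Step 22: reserve R13 B 2 -> on_hand[A=22 B=14 C=47 D=30 E=20] avail[A=22 B=11 C=45 D=30 E=11] open={R10,R11,R13,R8}
Final available[B] = 11

Answer: 11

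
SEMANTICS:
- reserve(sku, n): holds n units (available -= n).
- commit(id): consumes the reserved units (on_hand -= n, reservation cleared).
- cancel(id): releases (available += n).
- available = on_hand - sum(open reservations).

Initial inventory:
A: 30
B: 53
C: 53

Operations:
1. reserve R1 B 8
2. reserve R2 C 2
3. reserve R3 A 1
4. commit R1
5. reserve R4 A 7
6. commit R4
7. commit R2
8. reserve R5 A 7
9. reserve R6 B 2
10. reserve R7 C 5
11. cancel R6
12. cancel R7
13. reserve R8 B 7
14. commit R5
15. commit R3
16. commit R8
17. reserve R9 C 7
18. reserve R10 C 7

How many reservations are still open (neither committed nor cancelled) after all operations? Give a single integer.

Answer: 2

Derivation:
Step 1: reserve R1 B 8 -> on_hand[A=30 B=53 C=53] avail[A=30 B=45 C=53] open={R1}
Step 2: reserve R2 C 2 -> on_hand[A=30 B=53 C=53] avail[A=30 B=45 C=51] open={R1,R2}
Step 3: reserve R3 A 1 -> on_hand[A=30 B=53 C=53] avail[A=29 B=45 C=51] open={R1,R2,R3}
Step 4: commit R1 -> on_hand[A=30 B=45 C=53] avail[A=29 B=45 C=51] open={R2,R3}
Step 5: reserve R4 A 7 -> on_hand[A=30 B=45 C=53] avail[A=22 B=45 C=51] open={R2,R3,R4}
Step 6: commit R4 -> on_hand[A=23 B=45 C=53] avail[A=22 B=45 C=51] open={R2,R3}
Step 7: commit R2 -> on_hand[A=23 B=45 C=51] avail[A=22 B=45 C=51] open={R3}
Step 8: reserve R5 A 7 -> on_hand[A=23 B=45 C=51] avail[A=15 B=45 C=51] open={R3,R5}
Step 9: reserve R6 B 2 -> on_hand[A=23 B=45 C=51] avail[A=15 B=43 C=51] open={R3,R5,R6}
Step 10: reserve R7 C 5 -> on_hand[A=23 B=45 C=51] avail[A=15 B=43 C=46] open={R3,R5,R6,R7}
Step 11: cancel R6 -> on_hand[A=23 B=45 C=51] avail[A=15 B=45 C=46] open={R3,R5,R7}
Step 12: cancel R7 -> on_hand[A=23 B=45 C=51] avail[A=15 B=45 C=51] open={R3,R5}
Step 13: reserve R8 B 7 -> on_hand[A=23 B=45 C=51] avail[A=15 B=38 C=51] open={R3,R5,R8}
Step 14: commit R5 -> on_hand[A=16 B=45 C=51] avail[A=15 B=38 C=51] open={R3,R8}
Step 15: commit R3 -> on_hand[A=15 B=45 C=51] avail[A=15 B=38 C=51] open={R8}
Step 16: commit R8 -> on_hand[A=15 B=38 C=51] avail[A=15 B=38 C=51] open={}
Step 17: reserve R9 C 7 -> on_hand[A=15 B=38 C=51] avail[A=15 B=38 C=44] open={R9}
Step 18: reserve R10 C 7 -> on_hand[A=15 B=38 C=51] avail[A=15 B=38 C=37] open={R10,R9}
Open reservations: ['R10', 'R9'] -> 2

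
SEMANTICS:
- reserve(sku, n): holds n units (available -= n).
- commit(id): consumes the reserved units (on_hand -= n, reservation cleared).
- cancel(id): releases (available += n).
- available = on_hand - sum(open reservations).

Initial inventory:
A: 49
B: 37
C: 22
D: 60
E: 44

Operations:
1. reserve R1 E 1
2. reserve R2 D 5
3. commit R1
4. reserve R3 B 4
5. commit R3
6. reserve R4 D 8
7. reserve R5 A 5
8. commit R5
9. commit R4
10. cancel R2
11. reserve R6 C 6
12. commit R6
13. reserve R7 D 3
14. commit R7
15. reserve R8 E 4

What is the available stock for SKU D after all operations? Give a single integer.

Step 1: reserve R1 E 1 -> on_hand[A=49 B=37 C=22 D=60 E=44] avail[A=49 B=37 C=22 D=60 E=43] open={R1}
Step 2: reserve R2 D 5 -> on_hand[A=49 B=37 C=22 D=60 E=44] avail[A=49 B=37 C=22 D=55 E=43] open={R1,R2}
Step 3: commit R1 -> on_hand[A=49 B=37 C=22 D=60 E=43] avail[A=49 B=37 C=22 D=55 E=43] open={R2}
Step 4: reserve R3 B 4 -> on_hand[A=49 B=37 C=22 D=60 E=43] avail[A=49 B=33 C=22 D=55 E=43] open={R2,R3}
Step 5: commit R3 -> on_hand[A=49 B=33 C=22 D=60 E=43] avail[A=49 B=33 C=22 D=55 E=43] open={R2}
Step 6: reserve R4 D 8 -> on_hand[A=49 B=33 C=22 D=60 E=43] avail[A=49 B=33 C=22 D=47 E=43] open={R2,R4}
Step 7: reserve R5 A 5 -> on_hand[A=49 B=33 C=22 D=60 E=43] avail[A=44 B=33 C=22 D=47 E=43] open={R2,R4,R5}
Step 8: commit R5 -> on_hand[A=44 B=33 C=22 D=60 E=43] avail[A=44 B=33 C=22 D=47 E=43] open={R2,R4}
Step 9: commit R4 -> on_hand[A=44 B=33 C=22 D=52 E=43] avail[A=44 B=33 C=22 D=47 E=43] open={R2}
Step 10: cancel R2 -> on_hand[A=44 B=33 C=22 D=52 E=43] avail[A=44 B=33 C=22 D=52 E=43] open={}
Step 11: reserve R6 C 6 -> on_hand[A=44 B=33 C=22 D=52 E=43] avail[A=44 B=33 C=16 D=52 E=43] open={R6}
Step 12: commit R6 -> on_hand[A=44 B=33 C=16 D=52 E=43] avail[A=44 B=33 C=16 D=52 E=43] open={}
Step 13: reserve R7 D 3 -> on_hand[A=44 B=33 C=16 D=52 E=43] avail[A=44 B=33 C=16 D=49 E=43] open={R7}
Step 14: commit R7 -> on_hand[A=44 B=33 C=16 D=49 E=43] avail[A=44 B=33 C=16 D=49 E=43] open={}
Step 15: reserve R8 E 4 -> on_hand[A=44 B=33 C=16 D=49 E=43] avail[A=44 B=33 C=16 D=49 E=39] open={R8}
Final available[D] = 49

Answer: 49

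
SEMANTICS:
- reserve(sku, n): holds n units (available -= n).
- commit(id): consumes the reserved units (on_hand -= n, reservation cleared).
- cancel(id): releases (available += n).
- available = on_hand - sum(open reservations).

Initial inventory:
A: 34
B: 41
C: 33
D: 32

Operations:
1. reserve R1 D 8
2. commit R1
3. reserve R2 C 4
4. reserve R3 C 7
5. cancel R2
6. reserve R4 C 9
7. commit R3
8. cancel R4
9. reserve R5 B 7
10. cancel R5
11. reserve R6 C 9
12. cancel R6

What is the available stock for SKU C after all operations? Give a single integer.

Answer: 26

Derivation:
Step 1: reserve R1 D 8 -> on_hand[A=34 B=41 C=33 D=32] avail[A=34 B=41 C=33 D=24] open={R1}
Step 2: commit R1 -> on_hand[A=34 B=41 C=33 D=24] avail[A=34 B=41 C=33 D=24] open={}
Step 3: reserve R2 C 4 -> on_hand[A=34 B=41 C=33 D=24] avail[A=34 B=41 C=29 D=24] open={R2}
Step 4: reserve R3 C 7 -> on_hand[A=34 B=41 C=33 D=24] avail[A=34 B=41 C=22 D=24] open={R2,R3}
Step 5: cancel R2 -> on_hand[A=34 B=41 C=33 D=24] avail[A=34 B=41 C=26 D=24] open={R3}
Step 6: reserve R4 C 9 -> on_hand[A=34 B=41 C=33 D=24] avail[A=34 B=41 C=17 D=24] open={R3,R4}
Step 7: commit R3 -> on_hand[A=34 B=41 C=26 D=24] avail[A=34 B=41 C=17 D=24] open={R4}
Step 8: cancel R4 -> on_hand[A=34 B=41 C=26 D=24] avail[A=34 B=41 C=26 D=24] open={}
Step 9: reserve R5 B 7 -> on_hand[A=34 B=41 C=26 D=24] avail[A=34 B=34 C=26 D=24] open={R5}
Step 10: cancel R5 -> on_hand[A=34 B=41 C=26 D=24] avail[A=34 B=41 C=26 D=24] open={}
Step 11: reserve R6 C 9 -> on_hand[A=34 B=41 C=26 D=24] avail[A=34 B=41 C=17 D=24] open={R6}
Step 12: cancel R6 -> on_hand[A=34 B=41 C=26 D=24] avail[A=34 B=41 C=26 D=24] open={}
Final available[C] = 26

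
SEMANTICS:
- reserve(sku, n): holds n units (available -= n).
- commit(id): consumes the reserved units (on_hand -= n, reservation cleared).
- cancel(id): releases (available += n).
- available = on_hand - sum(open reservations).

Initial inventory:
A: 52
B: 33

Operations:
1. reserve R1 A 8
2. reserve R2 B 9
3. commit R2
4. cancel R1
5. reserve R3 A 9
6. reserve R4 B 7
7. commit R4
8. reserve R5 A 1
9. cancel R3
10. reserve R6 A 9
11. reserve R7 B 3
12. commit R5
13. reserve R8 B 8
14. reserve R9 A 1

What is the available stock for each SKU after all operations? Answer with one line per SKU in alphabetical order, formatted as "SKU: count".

Answer: A: 41
B: 6

Derivation:
Step 1: reserve R1 A 8 -> on_hand[A=52 B=33] avail[A=44 B=33] open={R1}
Step 2: reserve R2 B 9 -> on_hand[A=52 B=33] avail[A=44 B=24] open={R1,R2}
Step 3: commit R2 -> on_hand[A=52 B=24] avail[A=44 B=24] open={R1}
Step 4: cancel R1 -> on_hand[A=52 B=24] avail[A=52 B=24] open={}
Step 5: reserve R3 A 9 -> on_hand[A=52 B=24] avail[A=43 B=24] open={R3}
Step 6: reserve R4 B 7 -> on_hand[A=52 B=24] avail[A=43 B=17] open={R3,R4}
Step 7: commit R4 -> on_hand[A=52 B=17] avail[A=43 B=17] open={R3}
Step 8: reserve R5 A 1 -> on_hand[A=52 B=17] avail[A=42 B=17] open={R3,R5}
Step 9: cancel R3 -> on_hand[A=52 B=17] avail[A=51 B=17] open={R5}
Step 10: reserve R6 A 9 -> on_hand[A=52 B=17] avail[A=42 B=17] open={R5,R6}
Step 11: reserve R7 B 3 -> on_hand[A=52 B=17] avail[A=42 B=14] open={R5,R6,R7}
Step 12: commit R5 -> on_hand[A=51 B=17] avail[A=42 B=14] open={R6,R7}
Step 13: reserve R8 B 8 -> on_hand[A=51 B=17] avail[A=42 B=6] open={R6,R7,R8}
Step 14: reserve R9 A 1 -> on_hand[A=51 B=17] avail[A=41 B=6] open={R6,R7,R8,R9}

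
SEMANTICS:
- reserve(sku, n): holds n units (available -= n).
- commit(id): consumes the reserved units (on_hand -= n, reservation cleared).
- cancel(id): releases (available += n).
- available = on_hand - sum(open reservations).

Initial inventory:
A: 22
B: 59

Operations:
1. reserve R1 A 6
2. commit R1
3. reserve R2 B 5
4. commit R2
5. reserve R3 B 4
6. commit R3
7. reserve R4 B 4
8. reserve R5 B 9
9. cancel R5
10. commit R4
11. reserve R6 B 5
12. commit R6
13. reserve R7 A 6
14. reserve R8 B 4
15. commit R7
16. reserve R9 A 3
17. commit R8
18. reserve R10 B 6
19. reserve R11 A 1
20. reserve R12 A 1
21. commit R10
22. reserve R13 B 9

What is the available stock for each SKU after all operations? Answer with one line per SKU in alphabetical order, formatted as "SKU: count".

Answer: A: 5
B: 22

Derivation:
Step 1: reserve R1 A 6 -> on_hand[A=22 B=59] avail[A=16 B=59] open={R1}
Step 2: commit R1 -> on_hand[A=16 B=59] avail[A=16 B=59] open={}
Step 3: reserve R2 B 5 -> on_hand[A=16 B=59] avail[A=16 B=54] open={R2}
Step 4: commit R2 -> on_hand[A=16 B=54] avail[A=16 B=54] open={}
Step 5: reserve R3 B 4 -> on_hand[A=16 B=54] avail[A=16 B=50] open={R3}
Step 6: commit R3 -> on_hand[A=16 B=50] avail[A=16 B=50] open={}
Step 7: reserve R4 B 4 -> on_hand[A=16 B=50] avail[A=16 B=46] open={R4}
Step 8: reserve R5 B 9 -> on_hand[A=16 B=50] avail[A=16 B=37] open={R4,R5}
Step 9: cancel R5 -> on_hand[A=16 B=50] avail[A=16 B=46] open={R4}
Step 10: commit R4 -> on_hand[A=16 B=46] avail[A=16 B=46] open={}
Step 11: reserve R6 B 5 -> on_hand[A=16 B=46] avail[A=16 B=41] open={R6}
Step 12: commit R6 -> on_hand[A=16 B=41] avail[A=16 B=41] open={}
Step 13: reserve R7 A 6 -> on_hand[A=16 B=41] avail[A=10 B=41] open={R7}
Step 14: reserve R8 B 4 -> on_hand[A=16 B=41] avail[A=10 B=37] open={R7,R8}
Step 15: commit R7 -> on_hand[A=10 B=41] avail[A=10 B=37] open={R8}
Step 16: reserve R9 A 3 -> on_hand[A=10 B=41] avail[A=7 B=37] open={R8,R9}
Step 17: commit R8 -> on_hand[A=10 B=37] avail[A=7 B=37] open={R9}
Step 18: reserve R10 B 6 -> on_hand[A=10 B=37] avail[A=7 B=31] open={R10,R9}
Step 19: reserve R11 A 1 -> on_hand[A=10 B=37] avail[A=6 B=31] open={R10,R11,R9}
Step 20: reserve R12 A 1 -> on_hand[A=10 B=37] avail[A=5 B=31] open={R10,R11,R12,R9}
Step 21: commit R10 -> on_hand[A=10 B=31] avail[A=5 B=31] open={R11,R12,R9}
Step 22: reserve R13 B 9 -> on_hand[A=10 B=31] avail[A=5 B=22] open={R11,R12,R13,R9}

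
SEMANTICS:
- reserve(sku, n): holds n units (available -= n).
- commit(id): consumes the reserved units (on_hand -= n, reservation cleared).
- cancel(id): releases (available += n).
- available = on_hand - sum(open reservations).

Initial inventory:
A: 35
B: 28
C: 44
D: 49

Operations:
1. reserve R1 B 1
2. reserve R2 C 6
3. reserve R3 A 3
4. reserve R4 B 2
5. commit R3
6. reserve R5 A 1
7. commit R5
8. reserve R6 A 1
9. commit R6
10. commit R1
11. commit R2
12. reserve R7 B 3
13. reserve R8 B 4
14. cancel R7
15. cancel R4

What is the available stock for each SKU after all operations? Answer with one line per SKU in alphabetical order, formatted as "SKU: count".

Answer: A: 30
B: 23
C: 38
D: 49

Derivation:
Step 1: reserve R1 B 1 -> on_hand[A=35 B=28 C=44 D=49] avail[A=35 B=27 C=44 D=49] open={R1}
Step 2: reserve R2 C 6 -> on_hand[A=35 B=28 C=44 D=49] avail[A=35 B=27 C=38 D=49] open={R1,R2}
Step 3: reserve R3 A 3 -> on_hand[A=35 B=28 C=44 D=49] avail[A=32 B=27 C=38 D=49] open={R1,R2,R3}
Step 4: reserve R4 B 2 -> on_hand[A=35 B=28 C=44 D=49] avail[A=32 B=25 C=38 D=49] open={R1,R2,R3,R4}
Step 5: commit R3 -> on_hand[A=32 B=28 C=44 D=49] avail[A=32 B=25 C=38 D=49] open={R1,R2,R4}
Step 6: reserve R5 A 1 -> on_hand[A=32 B=28 C=44 D=49] avail[A=31 B=25 C=38 D=49] open={R1,R2,R4,R5}
Step 7: commit R5 -> on_hand[A=31 B=28 C=44 D=49] avail[A=31 B=25 C=38 D=49] open={R1,R2,R4}
Step 8: reserve R6 A 1 -> on_hand[A=31 B=28 C=44 D=49] avail[A=30 B=25 C=38 D=49] open={R1,R2,R4,R6}
Step 9: commit R6 -> on_hand[A=30 B=28 C=44 D=49] avail[A=30 B=25 C=38 D=49] open={R1,R2,R4}
Step 10: commit R1 -> on_hand[A=30 B=27 C=44 D=49] avail[A=30 B=25 C=38 D=49] open={R2,R4}
Step 11: commit R2 -> on_hand[A=30 B=27 C=38 D=49] avail[A=30 B=25 C=38 D=49] open={R4}
Step 12: reserve R7 B 3 -> on_hand[A=30 B=27 C=38 D=49] avail[A=30 B=22 C=38 D=49] open={R4,R7}
Step 13: reserve R8 B 4 -> on_hand[A=30 B=27 C=38 D=49] avail[A=30 B=18 C=38 D=49] open={R4,R7,R8}
Step 14: cancel R7 -> on_hand[A=30 B=27 C=38 D=49] avail[A=30 B=21 C=38 D=49] open={R4,R8}
Step 15: cancel R4 -> on_hand[A=30 B=27 C=38 D=49] avail[A=30 B=23 C=38 D=49] open={R8}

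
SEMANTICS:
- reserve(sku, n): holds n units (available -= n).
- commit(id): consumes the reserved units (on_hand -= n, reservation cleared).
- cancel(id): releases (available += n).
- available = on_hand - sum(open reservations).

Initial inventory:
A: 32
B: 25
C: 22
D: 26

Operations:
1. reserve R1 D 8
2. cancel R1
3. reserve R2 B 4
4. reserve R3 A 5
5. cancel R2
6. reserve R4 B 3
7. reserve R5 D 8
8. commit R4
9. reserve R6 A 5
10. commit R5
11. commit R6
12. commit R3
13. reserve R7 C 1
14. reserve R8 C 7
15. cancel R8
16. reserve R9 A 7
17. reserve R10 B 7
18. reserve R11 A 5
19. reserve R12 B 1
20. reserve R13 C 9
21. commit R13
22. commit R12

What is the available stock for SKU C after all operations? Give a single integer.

Step 1: reserve R1 D 8 -> on_hand[A=32 B=25 C=22 D=26] avail[A=32 B=25 C=22 D=18] open={R1}
Step 2: cancel R1 -> on_hand[A=32 B=25 C=22 D=26] avail[A=32 B=25 C=22 D=26] open={}
Step 3: reserve R2 B 4 -> on_hand[A=32 B=25 C=22 D=26] avail[A=32 B=21 C=22 D=26] open={R2}
Step 4: reserve R3 A 5 -> on_hand[A=32 B=25 C=22 D=26] avail[A=27 B=21 C=22 D=26] open={R2,R3}
Step 5: cancel R2 -> on_hand[A=32 B=25 C=22 D=26] avail[A=27 B=25 C=22 D=26] open={R3}
Step 6: reserve R4 B 3 -> on_hand[A=32 B=25 C=22 D=26] avail[A=27 B=22 C=22 D=26] open={R3,R4}
Step 7: reserve R5 D 8 -> on_hand[A=32 B=25 C=22 D=26] avail[A=27 B=22 C=22 D=18] open={R3,R4,R5}
Step 8: commit R4 -> on_hand[A=32 B=22 C=22 D=26] avail[A=27 B=22 C=22 D=18] open={R3,R5}
Step 9: reserve R6 A 5 -> on_hand[A=32 B=22 C=22 D=26] avail[A=22 B=22 C=22 D=18] open={R3,R5,R6}
Step 10: commit R5 -> on_hand[A=32 B=22 C=22 D=18] avail[A=22 B=22 C=22 D=18] open={R3,R6}
Step 11: commit R6 -> on_hand[A=27 B=22 C=22 D=18] avail[A=22 B=22 C=22 D=18] open={R3}
Step 12: commit R3 -> on_hand[A=22 B=22 C=22 D=18] avail[A=22 B=22 C=22 D=18] open={}
Step 13: reserve R7 C 1 -> on_hand[A=22 B=22 C=22 D=18] avail[A=22 B=22 C=21 D=18] open={R7}
Step 14: reserve R8 C 7 -> on_hand[A=22 B=22 C=22 D=18] avail[A=22 B=22 C=14 D=18] open={R7,R8}
Step 15: cancel R8 -> on_hand[A=22 B=22 C=22 D=18] avail[A=22 B=22 C=21 D=18] open={R7}
Step 16: reserve R9 A 7 -> on_hand[A=22 B=22 C=22 D=18] avail[A=15 B=22 C=21 D=18] open={R7,R9}
Step 17: reserve R10 B 7 -> on_hand[A=22 B=22 C=22 D=18] avail[A=15 B=15 C=21 D=18] open={R10,R7,R9}
Step 18: reserve R11 A 5 -> on_hand[A=22 B=22 C=22 D=18] avail[A=10 B=15 C=21 D=18] open={R10,R11,R7,R9}
Step 19: reserve R12 B 1 -> on_hand[A=22 B=22 C=22 D=18] avail[A=10 B=14 C=21 D=18] open={R10,R11,R12,R7,R9}
Step 20: reserve R13 C 9 -> on_hand[A=22 B=22 C=22 D=18] avail[A=10 B=14 C=12 D=18] open={R10,R11,R12,R13,R7,R9}
Step 21: commit R13 -> on_hand[A=22 B=22 C=13 D=18] avail[A=10 B=14 C=12 D=18] open={R10,R11,R12,R7,R9}
Step 22: commit R12 -> on_hand[A=22 B=21 C=13 D=18] avail[A=10 B=14 C=12 D=18] open={R10,R11,R7,R9}
Final available[C] = 12

Answer: 12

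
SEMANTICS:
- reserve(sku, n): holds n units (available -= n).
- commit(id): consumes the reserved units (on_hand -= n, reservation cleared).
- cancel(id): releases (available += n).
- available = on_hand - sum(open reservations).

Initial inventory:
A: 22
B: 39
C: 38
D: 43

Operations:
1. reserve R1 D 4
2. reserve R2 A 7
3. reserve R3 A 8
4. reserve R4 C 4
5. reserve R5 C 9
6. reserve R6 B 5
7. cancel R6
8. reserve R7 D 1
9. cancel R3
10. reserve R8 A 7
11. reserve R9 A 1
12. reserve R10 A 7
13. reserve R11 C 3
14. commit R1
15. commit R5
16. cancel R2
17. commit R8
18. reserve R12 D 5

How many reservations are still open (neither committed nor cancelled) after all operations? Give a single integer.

Step 1: reserve R1 D 4 -> on_hand[A=22 B=39 C=38 D=43] avail[A=22 B=39 C=38 D=39] open={R1}
Step 2: reserve R2 A 7 -> on_hand[A=22 B=39 C=38 D=43] avail[A=15 B=39 C=38 D=39] open={R1,R2}
Step 3: reserve R3 A 8 -> on_hand[A=22 B=39 C=38 D=43] avail[A=7 B=39 C=38 D=39] open={R1,R2,R3}
Step 4: reserve R4 C 4 -> on_hand[A=22 B=39 C=38 D=43] avail[A=7 B=39 C=34 D=39] open={R1,R2,R3,R4}
Step 5: reserve R5 C 9 -> on_hand[A=22 B=39 C=38 D=43] avail[A=7 B=39 C=25 D=39] open={R1,R2,R3,R4,R5}
Step 6: reserve R6 B 5 -> on_hand[A=22 B=39 C=38 D=43] avail[A=7 B=34 C=25 D=39] open={R1,R2,R3,R4,R5,R6}
Step 7: cancel R6 -> on_hand[A=22 B=39 C=38 D=43] avail[A=7 B=39 C=25 D=39] open={R1,R2,R3,R4,R5}
Step 8: reserve R7 D 1 -> on_hand[A=22 B=39 C=38 D=43] avail[A=7 B=39 C=25 D=38] open={R1,R2,R3,R4,R5,R7}
Step 9: cancel R3 -> on_hand[A=22 B=39 C=38 D=43] avail[A=15 B=39 C=25 D=38] open={R1,R2,R4,R5,R7}
Step 10: reserve R8 A 7 -> on_hand[A=22 B=39 C=38 D=43] avail[A=8 B=39 C=25 D=38] open={R1,R2,R4,R5,R7,R8}
Step 11: reserve R9 A 1 -> on_hand[A=22 B=39 C=38 D=43] avail[A=7 B=39 C=25 D=38] open={R1,R2,R4,R5,R7,R8,R9}
Step 12: reserve R10 A 7 -> on_hand[A=22 B=39 C=38 D=43] avail[A=0 B=39 C=25 D=38] open={R1,R10,R2,R4,R5,R7,R8,R9}
Step 13: reserve R11 C 3 -> on_hand[A=22 B=39 C=38 D=43] avail[A=0 B=39 C=22 D=38] open={R1,R10,R11,R2,R4,R5,R7,R8,R9}
Step 14: commit R1 -> on_hand[A=22 B=39 C=38 D=39] avail[A=0 B=39 C=22 D=38] open={R10,R11,R2,R4,R5,R7,R8,R9}
Step 15: commit R5 -> on_hand[A=22 B=39 C=29 D=39] avail[A=0 B=39 C=22 D=38] open={R10,R11,R2,R4,R7,R8,R9}
Step 16: cancel R2 -> on_hand[A=22 B=39 C=29 D=39] avail[A=7 B=39 C=22 D=38] open={R10,R11,R4,R7,R8,R9}
Step 17: commit R8 -> on_hand[A=15 B=39 C=29 D=39] avail[A=7 B=39 C=22 D=38] open={R10,R11,R4,R7,R9}
Step 18: reserve R12 D 5 -> on_hand[A=15 B=39 C=29 D=39] avail[A=7 B=39 C=22 D=33] open={R10,R11,R12,R4,R7,R9}
Open reservations: ['R10', 'R11', 'R12', 'R4', 'R7', 'R9'] -> 6

Answer: 6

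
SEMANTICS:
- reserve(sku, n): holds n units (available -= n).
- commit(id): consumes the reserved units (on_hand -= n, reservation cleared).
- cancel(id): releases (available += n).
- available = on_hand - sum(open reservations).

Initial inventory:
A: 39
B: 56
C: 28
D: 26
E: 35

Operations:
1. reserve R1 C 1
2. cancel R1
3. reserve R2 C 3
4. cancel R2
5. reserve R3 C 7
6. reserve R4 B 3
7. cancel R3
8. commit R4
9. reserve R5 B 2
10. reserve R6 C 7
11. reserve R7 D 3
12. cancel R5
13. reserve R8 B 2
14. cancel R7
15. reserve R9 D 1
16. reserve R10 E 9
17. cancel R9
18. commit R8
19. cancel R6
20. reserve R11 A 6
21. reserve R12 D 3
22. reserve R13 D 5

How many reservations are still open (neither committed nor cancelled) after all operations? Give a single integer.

Step 1: reserve R1 C 1 -> on_hand[A=39 B=56 C=28 D=26 E=35] avail[A=39 B=56 C=27 D=26 E=35] open={R1}
Step 2: cancel R1 -> on_hand[A=39 B=56 C=28 D=26 E=35] avail[A=39 B=56 C=28 D=26 E=35] open={}
Step 3: reserve R2 C 3 -> on_hand[A=39 B=56 C=28 D=26 E=35] avail[A=39 B=56 C=25 D=26 E=35] open={R2}
Step 4: cancel R2 -> on_hand[A=39 B=56 C=28 D=26 E=35] avail[A=39 B=56 C=28 D=26 E=35] open={}
Step 5: reserve R3 C 7 -> on_hand[A=39 B=56 C=28 D=26 E=35] avail[A=39 B=56 C=21 D=26 E=35] open={R3}
Step 6: reserve R4 B 3 -> on_hand[A=39 B=56 C=28 D=26 E=35] avail[A=39 B=53 C=21 D=26 E=35] open={R3,R4}
Step 7: cancel R3 -> on_hand[A=39 B=56 C=28 D=26 E=35] avail[A=39 B=53 C=28 D=26 E=35] open={R4}
Step 8: commit R4 -> on_hand[A=39 B=53 C=28 D=26 E=35] avail[A=39 B=53 C=28 D=26 E=35] open={}
Step 9: reserve R5 B 2 -> on_hand[A=39 B=53 C=28 D=26 E=35] avail[A=39 B=51 C=28 D=26 E=35] open={R5}
Step 10: reserve R6 C 7 -> on_hand[A=39 B=53 C=28 D=26 E=35] avail[A=39 B=51 C=21 D=26 E=35] open={R5,R6}
Step 11: reserve R7 D 3 -> on_hand[A=39 B=53 C=28 D=26 E=35] avail[A=39 B=51 C=21 D=23 E=35] open={R5,R6,R7}
Step 12: cancel R5 -> on_hand[A=39 B=53 C=28 D=26 E=35] avail[A=39 B=53 C=21 D=23 E=35] open={R6,R7}
Step 13: reserve R8 B 2 -> on_hand[A=39 B=53 C=28 D=26 E=35] avail[A=39 B=51 C=21 D=23 E=35] open={R6,R7,R8}
Step 14: cancel R7 -> on_hand[A=39 B=53 C=28 D=26 E=35] avail[A=39 B=51 C=21 D=26 E=35] open={R6,R8}
Step 15: reserve R9 D 1 -> on_hand[A=39 B=53 C=28 D=26 E=35] avail[A=39 B=51 C=21 D=25 E=35] open={R6,R8,R9}
Step 16: reserve R10 E 9 -> on_hand[A=39 B=53 C=28 D=26 E=35] avail[A=39 B=51 C=21 D=25 E=26] open={R10,R6,R8,R9}
Step 17: cancel R9 -> on_hand[A=39 B=53 C=28 D=26 E=35] avail[A=39 B=51 C=21 D=26 E=26] open={R10,R6,R8}
Step 18: commit R8 -> on_hand[A=39 B=51 C=28 D=26 E=35] avail[A=39 B=51 C=21 D=26 E=26] open={R10,R6}
Step 19: cancel R6 -> on_hand[A=39 B=51 C=28 D=26 E=35] avail[A=39 B=51 C=28 D=26 E=26] open={R10}
Step 20: reserve R11 A 6 -> on_hand[A=39 B=51 C=28 D=26 E=35] avail[A=33 B=51 C=28 D=26 E=26] open={R10,R11}
Step 21: reserve R12 D 3 -> on_hand[A=39 B=51 C=28 D=26 E=35] avail[A=33 B=51 C=28 D=23 E=26] open={R10,R11,R12}
Step 22: reserve R13 D 5 -> on_hand[A=39 B=51 C=28 D=26 E=35] avail[A=33 B=51 C=28 D=18 E=26] open={R10,R11,R12,R13}
Open reservations: ['R10', 'R11', 'R12', 'R13'] -> 4

Answer: 4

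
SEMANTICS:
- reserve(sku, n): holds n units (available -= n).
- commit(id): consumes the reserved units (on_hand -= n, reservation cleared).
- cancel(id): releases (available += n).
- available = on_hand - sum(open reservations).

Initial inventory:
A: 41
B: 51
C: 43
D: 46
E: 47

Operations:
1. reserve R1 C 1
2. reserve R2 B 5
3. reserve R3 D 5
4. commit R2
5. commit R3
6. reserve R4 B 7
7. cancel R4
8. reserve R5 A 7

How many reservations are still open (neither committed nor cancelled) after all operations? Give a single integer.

Answer: 2

Derivation:
Step 1: reserve R1 C 1 -> on_hand[A=41 B=51 C=43 D=46 E=47] avail[A=41 B=51 C=42 D=46 E=47] open={R1}
Step 2: reserve R2 B 5 -> on_hand[A=41 B=51 C=43 D=46 E=47] avail[A=41 B=46 C=42 D=46 E=47] open={R1,R2}
Step 3: reserve R3 D 5 -> on_hand[A=41 B=51 C=43 D=46 E=47] avail[A=41 B=46 C=42 D=41 E=47] open={R1,R2,R3}
Step 4: commit R2 -> on_hand[A=41 B=46 C=43 D=46 E=47] avail[A=41 B=46 C=42 D=41 E=47] open={R1,R3}
Step 5: commit R3 -> on_hand[A=41 B=46 C=43 D=41 E=47] avail[A=41 B=46 C=42 D=41 E=47] open={R1}
Step 6: reserve R4 B 7 -> on_hand[A=41 B=46 C=43 D=41 E=47] avail[A=41 B=39 C=42 D=41 E=47] open={R1,R4}
Step 7: cancel R4 -> on_hand[A=41 B=46 C=43 D=41 E=47] avail[A=41 B=46 C=42 D=41 E=47] open={R1}
Step 8: reserve R5 A 7 -> on_hand[A=41 B=46 C=43 D=41 E=47] avail[A=34 B=46 C=42 D=41 E=47] open={R1,R5}
Open reservations: ['R1', 'R5'] -> 2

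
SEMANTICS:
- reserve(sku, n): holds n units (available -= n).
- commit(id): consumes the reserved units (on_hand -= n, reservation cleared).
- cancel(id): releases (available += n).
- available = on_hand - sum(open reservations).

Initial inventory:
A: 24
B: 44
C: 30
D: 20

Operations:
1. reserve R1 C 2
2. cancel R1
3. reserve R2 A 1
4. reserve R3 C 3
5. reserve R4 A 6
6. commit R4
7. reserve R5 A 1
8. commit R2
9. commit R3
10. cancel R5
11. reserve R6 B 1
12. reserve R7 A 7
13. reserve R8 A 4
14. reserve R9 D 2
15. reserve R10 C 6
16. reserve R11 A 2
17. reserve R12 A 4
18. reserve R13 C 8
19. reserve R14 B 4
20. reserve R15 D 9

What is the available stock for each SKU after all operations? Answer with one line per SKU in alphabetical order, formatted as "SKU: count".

Step 1: reserve R1 C 2 -> on_hand[A=24 B=44 C=30 D=20] avail[A=24 B=44 C=28 D=20] open={R1}
Step 2: cancel R1 -> on_hand[A=24 B=44 C=30 D=20] avail[A=24 B=44 C=30 D=20] open={}
Step 3: reserve R2 A 1 -> on_hand[A=24 B=44 C=30 D=20] avail[A=23 B=44 C=30 D=20] open={R2}
Step 4: reserve R3 C 3 -> on_hand[A=24 B=44 C=30 D=20] avail[A=23 B=44 C=27 D=20] open={R2,R3}
Step 5: reserve R4 A 6 -> on_hand[A=24 B=44 C=30 D=20] avail[A=17 B=44 C=27 D=20] open={R2,R3,R4}
Step 6: commit R4 -> on_hand[A=18 B=44 C=30 D=20] avail[A=17 B=44 C=27 D=20] open={R2,R3}
Step 7: reserve R5 A 1 -> on_hand[A=18 B=44 C=30 D=20] avail[A=16 B=44 C=27 D=20] open={R2,R3,R5}
Step 8: commit R2 -> on_hand[A=17 B=44 C=30 D=20] avail[A=16 B=44 C=27 D=20] open={R3,R5}
Step 9: commit R3 -> on_hand[A=17 B=44 C=27 D=20] avail[A=16 B=44 C=27 D=20] open={R5}
Step 10: cancel R5 -> on_hand[A=17 B=44 C=27 D=20] avail[A=17 B=44 C=27 D=20] open={}
Step 11: reserve R6 B 1 -> on_hand[A=17 B=44 C=27 D=20] avail[A=17 B=43 C=27 D=20] open={R6}
Step 12: reserve R7 A 7 -> on_hand[A=17 B=44 C=27 D=20] avail[A=10 B=43 C=27 D=20] open={R6,R7}
Step 13: reserve R8 A 4 -> on_hand[A=17 B=44 C=27 D=20] avail[A=6 B=43 C=27 D=20] open={R6,R7,R8}
Step 14: reserve R9 D 2 -> on_hand[A=17 B=44 C=27 D=20] avail[A=6 B=43 C=27 D=18] open={R6,R7,R8,R9}
Step 15: reserve R10 C 6 -> on_hand[A=17 B=44 C=27 D=20] avail[A=6 B=43 C=21 D=18] open={R10,R6,R7,R8,R9}
Step 16: reserve R11 A 2 -> on_hand[A=17 B=44 C=27 D=20] avail[A=4 B=43 C=21 D=18] open={R10,R11,R6,R7,R8,R9}
Step 17: reserve R12 A 4 -> on_hand[A=17 B=44 C=27 D=20] avail[A=0 B=43 C=21 D=18] open={R10,R11,R12,R6,R7,R8,R9}
Step 18: reserve R13 C 8 -> on_hand[A=17 B=44 C=27 D=20] avail[A=0 B=43 C=13 D=18] open={R10,R11,R12,R13,R6,R7,R8,R9}
Step 19: reserve R14 B 4 -> on_hand[A=17 B=44 C=27 D=20] avail[A=0 B=39 C=13 D=18] open={R10,R11,R12,R13,R14,R6,R7,R8,R9}
Step 20: reserve R15 D 9 -> on_hand[A=17 B=44 C=27 D=20] avail[A=0 B=39 C=13 D=9] open={R10,R11,R12,R13,R14,R15,R6,R7,R8,R9}

Answer: A: 0
B: 39
C: 13
D: 9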